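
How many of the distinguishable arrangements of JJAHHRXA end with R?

630

Fix R in the last position and arrange the remaining 7 letters.
Those 7 letters have A appearing twice, H appearing twice, and J appearing twice, giving (7)!/(2!·2!·2!) = 630.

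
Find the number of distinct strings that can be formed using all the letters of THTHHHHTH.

The 9 letters of THTHHHHTH have repeats: H appearing 6 times and T appearing 3 times.
The number of distinct arrangements is 9!/(6!·3!) = 362880/4320 = 84.

84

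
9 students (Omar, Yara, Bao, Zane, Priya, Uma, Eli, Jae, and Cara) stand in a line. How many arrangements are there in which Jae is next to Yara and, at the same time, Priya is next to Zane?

Treat {Jae,Yara} as one block (2 orders) and {Priya,Zane} as another (2 orders).
That leaves 7 units to arrange: 2 × 2 × 7! = 4 × 5040 = 20160.

20160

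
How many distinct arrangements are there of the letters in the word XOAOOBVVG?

30240

XOAOOBVVG has 9 letters with O appearing 3 times and V appearing twice.
So there are 9! / (3!·2!) = 30240 distinguishable arrangements.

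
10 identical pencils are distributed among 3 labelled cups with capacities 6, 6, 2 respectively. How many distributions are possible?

12

Without the upper bounds there are C(12,2) = 66 ways to split 10 among 3 cups.
Subtract solutions that violate a single cap (substitute x_i' = x_i − (cap_i+1)): x_1 ≥ 7 gives C(5,2) = 10; x_2 ≥ 7 gives C(5,2) = 10; x_3 ≥ 3 gives C(9,2) = 36. Together 56.
Add back pairs where two caps are both exceeded: 0 + 1 + 1 = 2.
By inclusion–exclusion the count is 66 − 56 + 2 = 12.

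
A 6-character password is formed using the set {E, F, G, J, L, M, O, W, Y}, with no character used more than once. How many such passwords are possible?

This is a permutation of 6 out of 9: P(9,6) = 9!/3!.
That product is 9 × 8 × 7 × 6 × 5 × 4 = 60480.

60480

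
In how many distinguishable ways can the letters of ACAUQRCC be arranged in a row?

The 8 letters of ACAUQRCC have repeats: A appearing twice and C appearing 3 times.
The number of distinct arrangements is 8!/(3!·2!) = 40320/12 = 3360.

3360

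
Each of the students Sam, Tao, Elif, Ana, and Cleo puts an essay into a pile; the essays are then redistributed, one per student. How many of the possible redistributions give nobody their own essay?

Count assignments avoiding every fixed point. For any j of the 5 students fixed to their own essay, the other 5−j can be arranged in (5−j)! ways.
By inclusion–exclusion this is Σ_{j=0}^{5} (−1)^j C(5,j)·(5−j)!.
Computing: 120 − 120 + 60 − 20 + 5 − 1 = 44.

44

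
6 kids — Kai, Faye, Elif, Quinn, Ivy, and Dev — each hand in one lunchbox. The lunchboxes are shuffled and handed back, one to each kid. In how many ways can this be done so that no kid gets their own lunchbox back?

This is the derangement count D_6: permutations of 6 items with no fixed point.
By inclusion–exclusion this is Σ_{j=0}^{6} (−1)^j C(6,j)·(6−j)!.
Computing: 720 − 720 + 360 − 120 + 30 − 6 + 1 = 265.

265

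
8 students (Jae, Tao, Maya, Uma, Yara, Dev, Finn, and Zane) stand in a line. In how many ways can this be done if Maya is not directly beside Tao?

There are 8! = 40320 arrangements in all. If Maya and Tao are adjacent, merging them into one block gives 2·(7)! = 10080 arrangements.
Complementary counting: 40320 − 10080 = 30240.

30240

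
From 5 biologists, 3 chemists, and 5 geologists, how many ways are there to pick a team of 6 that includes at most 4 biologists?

Split by how many biologists are chosen (0 through 4).
Sum: C(5,0)·C(8,6) + C(5,1)·C(8,5) + C(5,2)·C(8,4) + C(5,3)·C(8,3) + C(5,4)·C(8,2) = 28 + 280 + 700 + 560 + 140 = 1708.

1708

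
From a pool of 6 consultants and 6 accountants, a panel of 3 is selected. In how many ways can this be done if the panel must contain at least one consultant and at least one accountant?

Total 3-person selections from all 12: C(12,3) = 220.
Selections missing a whole group: no consultants → C(6,3) = 20; no accountants → C(6,3) = 20.
Both groups omitted at once is impossible, so 220 − 40 = 180.

180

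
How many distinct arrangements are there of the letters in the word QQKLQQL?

The 7 letters of QQKLQQL have repeats: L appearing twice and Q appearing 4 times.
So there are 7! / (4!·2!) = 105 distinguishable arrangements.

105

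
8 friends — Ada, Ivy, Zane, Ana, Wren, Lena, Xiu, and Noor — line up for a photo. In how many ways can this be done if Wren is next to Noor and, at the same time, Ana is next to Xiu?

Treat {Wren,Noor} as one block (2 orders) and {Ana,Xiu} as another (2 orders).
That leaves 6 units to arrange: 2 × 2 × 6! = 4 × 720 = 2880.

2880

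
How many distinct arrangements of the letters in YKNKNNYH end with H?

210

Fix H in the last position and arrange the remaining 7 letters.
Those 7 letters have K appearing twice, N appearing 3 times, and Y appearing twice, giving (7)!/(3!·2!·2!) = 210.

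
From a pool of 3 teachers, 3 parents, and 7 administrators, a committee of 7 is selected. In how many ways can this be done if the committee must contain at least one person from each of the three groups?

1477

With no constraint there are C(13,7) = 1716 possible selections.
Selections missing a whole group: no teachers → C(10,7) = 120; no parents → C(10,7) = 120; no administrators → C(6,7) = 0.
Add back selections omitting two groups (i.e. drawn from a single group): C(3,7) + C(3,7) + C(7,7) = 1.
By inclusion–exclusion: 1716 − 240 + 1 = 1477.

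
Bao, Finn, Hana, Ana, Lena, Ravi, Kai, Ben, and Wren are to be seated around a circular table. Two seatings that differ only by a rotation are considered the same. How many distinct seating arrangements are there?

Fix one person's seat to break rotational symmetry; the remaining 8 people can be arranged in (8)! = 40320 ways.

40320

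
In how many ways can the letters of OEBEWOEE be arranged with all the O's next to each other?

Treat the 2 copies of O as a single block. The multiset to arrange is then {OO, B, E, E, E, E, W}, 7 items in all.
That gives (7)!/(4!) = 210 arrangements.

210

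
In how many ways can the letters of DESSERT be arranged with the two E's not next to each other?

There are 7!/(2!·2!) = 1260 arrangements of DESSERT in total.
Arrangements with the E's together: treat EE as one letter, giving (6)!/(2!) = 360.
Subtracting, 1260 − 360 = 900 arrangements keep the E's apart.

900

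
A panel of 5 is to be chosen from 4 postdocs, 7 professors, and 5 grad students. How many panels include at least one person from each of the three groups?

With no constraint there are C(16,5) = 4368 possible selections.
Selections missing a whole group: no postdocs → C(12,5) = 792; no professors → C(9,5) = 126; no grad students → C(11,5) = 462.
Add back selections omitting two groups (i.e. drawn from a single group): C(4,5) + C(7,5) + C(5,5) = 22.
By inclusion–exclusion: 4368 − 1380 + 22 = 3010.

3010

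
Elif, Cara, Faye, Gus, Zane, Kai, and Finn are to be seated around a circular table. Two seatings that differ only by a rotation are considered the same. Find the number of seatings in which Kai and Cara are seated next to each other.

240

Glue Kai and Cara into a block (2 internal orders). Seating 6 units around a circle gives (5)! arrangements.
So 2 × (5)! = 2 × 120 = 240.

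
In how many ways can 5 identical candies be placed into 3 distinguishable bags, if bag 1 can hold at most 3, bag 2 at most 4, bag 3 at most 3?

14

By stars and bars, unrestricted non-negative solutions to x_1+…+x_3 = 5 number C(5+2,2) = 21.
Subtract solutions that violate a single cap (substitute x_i' = x_i − (cap_i+1)): x_1 ≥ 4 gives C(3,2) = 3; x_2 ≥ 5 gives C(2,2) = 1; x_3 ≥ 4 gives C(3,2) = 3. Together 7.
No two caps can be exceeded simultaneously, so the pair terms are all 0.
By inclusion–exclusion the count is 21 − 7 + 0 = 14.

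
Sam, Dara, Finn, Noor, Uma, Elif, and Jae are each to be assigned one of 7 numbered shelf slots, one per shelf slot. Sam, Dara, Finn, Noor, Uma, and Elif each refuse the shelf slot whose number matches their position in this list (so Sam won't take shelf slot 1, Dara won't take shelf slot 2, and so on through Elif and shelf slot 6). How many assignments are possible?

Let Aᵢ (for 1 ≤ i ≤ 6) be the placements that put person i in their forbidden shelf slot. Any j of these fix j positions, leaving (7−j)! ways to fill the rest, and there are C(6,j) ways to pick which j.
By inclusion–exclusion, the number of valid placements is Σ_{j=0}^{6} (−1)^j C(6,j)·(7−j)!.
Computing: 5040 − 4320 + 1800 − 480 + 90 − 12 + 1 = 2119.

2119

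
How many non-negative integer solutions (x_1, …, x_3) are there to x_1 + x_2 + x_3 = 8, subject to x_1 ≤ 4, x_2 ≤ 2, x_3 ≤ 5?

By stars and bars, unrestricted non-negative solutions to x_1+…+x_3 = 8 number C(8+2,2) = 45.
Subtract solutions that violate a single cap (substitute x_i' = x_i − (cap_i+1)): x_1 ≥ 5 gives C(5,2) = 10; x_2 ≥ 3 gives C(7,2) = 21; x_3 ≥ 6 gives C(4,2) = 6. Together 37.
Add back pairs where two caps are both exceeded: 1 + 0 + 0 = 1.
By inclusion–exclusion the count is 45 − 37 + 1 = 9.

9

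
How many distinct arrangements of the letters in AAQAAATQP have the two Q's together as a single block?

336

Treat the 2 copies of Q as a single block. The multiset to arrange is then {QQ, A, A, A, A, A, P, T}, 8 items in all.
That gives (8)!/(5!) = 336 arrangements.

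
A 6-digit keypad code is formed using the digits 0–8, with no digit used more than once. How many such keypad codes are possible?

With no repetition, fill the 6 digits in order: 9 choices, then 8, down to 4.
9 × 8 × 7 × 6 × 5 × 4 = 60480.

60480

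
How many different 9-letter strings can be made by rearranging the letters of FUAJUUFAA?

FUAJUUFAA has 9 letters with A appearing 3 times, F appearing twice, and U appearing 3 times.
Dividing 9! = 362880 by 3!·3!·2! = 72 for the repeated letters gives 5040.

5040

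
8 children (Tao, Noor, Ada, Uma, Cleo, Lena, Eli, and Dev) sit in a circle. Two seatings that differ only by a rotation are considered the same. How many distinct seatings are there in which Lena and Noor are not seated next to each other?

3600

All circular seatings of 8 people number (7)! = 5040.
Seatings with Lena beside Noor: treat them as a block with 2 internal orders, giving 2 × (6)! = 1440.
Subtracting, 5040 − 1440 = 3600.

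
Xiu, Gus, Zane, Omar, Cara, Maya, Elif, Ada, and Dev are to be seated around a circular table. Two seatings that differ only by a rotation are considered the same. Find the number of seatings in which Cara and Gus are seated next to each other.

Glue Cara and Gus into a block (2 internal orders). Seating 8 units around a circle gives (7)! arrangements.
So 2 × (7)! = 2 × 5040 = 10080.

10080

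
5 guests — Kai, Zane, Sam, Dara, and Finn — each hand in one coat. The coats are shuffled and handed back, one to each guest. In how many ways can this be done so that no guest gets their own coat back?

Count assignments avoiding every fixed point. For any j of the 5 guests fixed to their own coat, the other 5−j can be arranged in (5−j)! ways.
By inclusion–exclusion this is Σ_{j=0}^{5} (−1)^j C(5,j)·(5−j)!.
Computing: 120 − 120 + 60 − 20 + 5 − 1 = 44.

44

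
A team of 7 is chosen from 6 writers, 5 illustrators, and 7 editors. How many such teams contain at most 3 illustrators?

Split by how many illustrators are chosen (0 through 3).
Sum: C(5,0)·C(13,7) + C(5,1)·C(13,6) + C(5,2)·C(13,5) + C(5,3)·C(13,4) = 1716 + 8580 + 12870 + 7150 = 30316.

30316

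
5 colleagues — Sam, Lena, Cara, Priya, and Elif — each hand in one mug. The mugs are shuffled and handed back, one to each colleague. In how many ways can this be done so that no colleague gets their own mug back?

44

Count assignments avoiding every fixed point. For any j of the 5 colleagues fixed to their own mug, the other 5−j can be arranged in (5−j)! ways.
By inclusion–exclusion this is Σ_{j=0}^{5} (−1)^j C(5,j)·(5−j)!.
Computing: 120 − 120 + 60 − 20 + 5 − 1 = 44.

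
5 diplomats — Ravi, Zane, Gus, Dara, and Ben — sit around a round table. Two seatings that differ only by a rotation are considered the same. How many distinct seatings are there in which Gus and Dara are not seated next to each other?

Without the restriction there are (4)! = 24 seatings.
Those with Gus next to Dara: fuse the pair into one unit and seat 4 units around a circle — 2·(3)! = 12.
Subtracting, 24 − 12 = 12.

12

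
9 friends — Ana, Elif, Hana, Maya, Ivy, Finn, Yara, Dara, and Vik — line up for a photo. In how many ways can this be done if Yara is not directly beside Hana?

282240

Of the 9! = 362880 arrangements, those with Yara and Hana adjacent number 2 × 8! = 80640 (treat the pair as a block with 2 internal orders).
So 362880 − 80640 = 282240 arrangements keep them apart.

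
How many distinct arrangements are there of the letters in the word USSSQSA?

210

Letter multiplicities in USSSQSA: A×1, Q×1, S×4, U×1.
The number of distinct arrangements is 7!/(4!) = 5040/24 = 210.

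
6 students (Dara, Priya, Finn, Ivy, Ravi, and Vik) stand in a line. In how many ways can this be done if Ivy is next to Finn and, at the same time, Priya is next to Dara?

96

Treat {Ivy,Finn} as one block (2 orders) and {Priya,Dara} as another (2 orders).
That leaves 4 units to arrange: 2 × 2 × 4! = 4 × 24 = 96.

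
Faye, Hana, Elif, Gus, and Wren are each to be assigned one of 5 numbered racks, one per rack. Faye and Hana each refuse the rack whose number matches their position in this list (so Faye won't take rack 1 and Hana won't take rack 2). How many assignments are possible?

Let Aᵢ (for i ∈ {1, 2}) be the placements that put person i in their forbidden rack. Any j of these fix j positions, leaving (5−j)! ways to fill the rest, and there are C(2,j) ways to pick which j.
By inclusion–exclusion, the number of valid placements is Σ_{j=0}^{2} (−1)^j C(2,j)·(5−j)!.
Computing: 120 − 48 + 6 = 78.

78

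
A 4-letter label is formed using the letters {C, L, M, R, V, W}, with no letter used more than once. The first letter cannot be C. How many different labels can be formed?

300

The first letter has 6−1 = 5 choices (anything except C).
The remaining 3 letters are filled from the other 5 symbols without repetition: 5 × 4 × 3 = 60.
Total: 5 × 60 = 300.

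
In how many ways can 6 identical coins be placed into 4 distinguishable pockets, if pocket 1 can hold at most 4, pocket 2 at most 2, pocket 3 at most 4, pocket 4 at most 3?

46

Without the upper bounds there are C(9,3) = 84 ways to split 6 among 4 pockets.
Subtract solutions that violate a single cap (substitute x_i' = x_i − (cap_i+1)): x_1 ≥ 5 gives C(4,3) = 4; x_2 ≥ 3 gives C(6,3) = 20; x_3 ≥ 5 gives C(4,3) = 4; x_4 ≥ 4 gives C(5,3) = 10. Together 38.
No two caps can be exceeded simultaneously, so the pair terms are all 0.
By inclusion–exclusion the count is 84 − 38 + 0 = 46.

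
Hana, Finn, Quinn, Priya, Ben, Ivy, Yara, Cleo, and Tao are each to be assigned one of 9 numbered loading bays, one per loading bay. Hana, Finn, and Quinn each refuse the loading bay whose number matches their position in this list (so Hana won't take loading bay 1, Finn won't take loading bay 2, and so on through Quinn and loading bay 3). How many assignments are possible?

256320

Let Aᵢ (for i ∈ {1, 2, 3}) be the placements that put person i in their forbidden loading bay. Any j of these fix j positions, leaving (9−j)! ways to fill the rest, and there are C(3,j) ways to pick which j.
By inclusion–exclusion, the number of valid placements is Σ_{j=0}^{3} (−1)^j C(3,j)·(9−j)!.
Computing: 362880 − 120960 + 15120 − 720 = 256320.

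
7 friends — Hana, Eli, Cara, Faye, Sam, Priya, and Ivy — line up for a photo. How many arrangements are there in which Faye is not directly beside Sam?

3600

There are 7! = 5040 arrangements in all. If Faye and Sam are adjacent, merging them into one block gives 2·(6)! = 1440 arrangements.
Complementary counting: 5040 − 1440 = 3600.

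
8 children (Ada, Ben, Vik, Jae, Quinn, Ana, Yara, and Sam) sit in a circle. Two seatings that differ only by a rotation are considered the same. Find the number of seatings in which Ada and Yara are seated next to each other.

Treat {Ada, Yara} as one unit (2 internal orders) and seat the resulting 7 units around the table: (6)! circular arrangements.
So 2 × (6)! = 2 × 720 = 1440.

1440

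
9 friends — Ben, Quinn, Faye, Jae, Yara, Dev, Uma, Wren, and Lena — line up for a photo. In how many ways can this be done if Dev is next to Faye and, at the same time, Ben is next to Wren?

20160

Treat {Dev,Faye} as one block (2 orders) and {Ben,Wren} as another (2 orders).
That leaves 7 units to arrange: 2 × 2 × 7! = 4 × 5040 = 20160.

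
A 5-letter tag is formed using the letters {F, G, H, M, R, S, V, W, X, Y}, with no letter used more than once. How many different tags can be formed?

Choose and order 5 of the 10 symbols: the first letter has 10 options, the next 9, and so on down to 6.
That product is 10 × 9 × 8 × 7 × 6 = 30240.

30240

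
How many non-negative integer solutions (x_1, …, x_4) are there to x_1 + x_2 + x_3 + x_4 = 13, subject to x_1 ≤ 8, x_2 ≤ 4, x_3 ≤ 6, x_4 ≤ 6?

200

Ignoring the caps, the number of non-negative solutions to x_1+…+x_4 = 13 is C(16,3) = 560.
Subtract solutions that violate a single cap (substitute x_i' = x_i − (cap_i+1)): x_1 ≥ 9 gives C(7,3) = 35; x_2 ≥ 5 gives C(11,3) = 165; x_3 ≥ 7 gives C(9,3) = 84; x_4 ≥ 7 gives C(9,3) = 84. Together 368.
Add back pairs where two caps are both exceeded: 0 + 0 + 0 + 4 + 4 + 0 = 8.
By inclusion–exclusion the count is 560 − 368 + 8 = 200.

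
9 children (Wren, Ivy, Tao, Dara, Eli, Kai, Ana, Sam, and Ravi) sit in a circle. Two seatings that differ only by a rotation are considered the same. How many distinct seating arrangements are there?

Seat Wren anywhere (absorbing the rotational symmetry), then permute the other 8: (8)! = 40320.

40320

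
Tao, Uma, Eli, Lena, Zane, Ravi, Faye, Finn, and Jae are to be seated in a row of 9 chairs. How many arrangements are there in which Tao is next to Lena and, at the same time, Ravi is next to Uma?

Treat {Tao,Lena} as one block (2 orders) and {Ravi,Uma} as another (2 orders).
That leaves 7 units to arrange: 2 × 2 × 7! = 4 × 5040 = 20160.

20160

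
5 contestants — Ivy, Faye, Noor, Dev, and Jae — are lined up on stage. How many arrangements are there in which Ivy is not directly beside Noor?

Of the 5! = 120 arrangements, those with Ivy and Noor adjacent number 2 × 4! = 48 (treat the pair as a block with 2 internal orders).
So 120 − 48 = 72 arrangements keep them apart.

72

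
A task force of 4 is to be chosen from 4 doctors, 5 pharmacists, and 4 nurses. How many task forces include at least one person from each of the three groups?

400

With no constraint there are C(13,4) = 715 possible selections.
Subtract selections that omit an entire group: no doctors → C(9,4) = 126; no pharmacists → C(8,4) = 70; no nurses → C(9,4) = 126.
Add back selections omitting two groups (i.e. drawn from a single group): C(4,4) + C(5,4) + C(4,4) = 7.
By inclusion–exclusion: 715 − 322 + 7 = 400.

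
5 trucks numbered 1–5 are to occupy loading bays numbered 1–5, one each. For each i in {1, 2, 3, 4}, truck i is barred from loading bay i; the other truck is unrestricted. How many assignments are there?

Let Aᵢ (for 1 ≤ i ≤ 4) be the placements that put truck i in its forbidden loading bay. Any j of these fix j positions, leaving (5−j)! ways to fill the rest, and there are C(4,j) ways to pick which j.
By inclusion–exclusion, the number of valid placements is Σ_{j=0}^{4} (−1)^j C(4,j)·(5−j)!.
Computing: 120 − 96 + 36 − 8 + 1 = 53.

53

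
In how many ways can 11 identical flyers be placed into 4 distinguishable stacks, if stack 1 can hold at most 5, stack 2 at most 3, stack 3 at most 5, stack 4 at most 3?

Ignoring the caps, the number of non-negative solutions to x_1+…+x_4 = 11 is C(14,3) = 364.
Subtract solutions that violate a single cap (substitute x_i' = x_i − (cap_i+1)): x_1 ≥ 6 gives C(8,3) = 56; x_2 ≥ 4 gives C(10,3) = 120; x_3 ≥ 6 gives C(8,3) = 56; x_4 ≥ 4 gives C(10,3) = 120. Together 352.
Add back pairs where two caps are both exceeded: 4 + 0 + 4 + 4 + 20 + 4 = 36.
By inclusion–exclusion the count is 364 − 352 + 36 = 48.

48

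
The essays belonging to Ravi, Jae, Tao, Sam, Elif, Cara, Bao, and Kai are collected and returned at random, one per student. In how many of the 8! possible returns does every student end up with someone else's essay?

14833

Let Aᵢ be the assignments in which student i gets their own essay. We want the size of the complement of A₁∪…∪A_8.
By inclusion–exclusion this is Σ_{j=0}^{8} (−1)^j C(8,j)·(8−j)!.
Computing: 40320 − 40320 + 20160 − 6720 + 1680 − 336 + 56 − 8 + 1 = 14833.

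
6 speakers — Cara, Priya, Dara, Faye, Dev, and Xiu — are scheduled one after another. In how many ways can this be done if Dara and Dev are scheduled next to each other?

240

Treat {Dara, Dev} as a single unit. There are 5 units to order, and the pair itself can be ordered 2 ways.
That gives 2 × 5! = 2 × 120 = 240.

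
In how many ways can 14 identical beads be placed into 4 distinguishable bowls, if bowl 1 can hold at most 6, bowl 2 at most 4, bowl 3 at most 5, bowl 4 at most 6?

104

By stars and bars, unrestricted non-negative solutions to x_1+…+x_4 = 14 number C(14+3,3) = 680.
Subtract solutions that violate a single cap (substitute x_i' = x_i − (cap_i+1)): x_1 ≥ 7 gives C(10,3) = 120; x_2 ≥ 5 gives C(12,3) = 220; x_3 ≥ 6 gives C(11,3) = 165; x_4 ≥ 7 gives C(10,3) = 120. Together 625.
Add back pairs where two caps are both exceeded: 10 + 4 + 1 + 20 + 10 + 4 = 49.
By inclusion–exclusion the count is 680 − 625 + 49 = 104.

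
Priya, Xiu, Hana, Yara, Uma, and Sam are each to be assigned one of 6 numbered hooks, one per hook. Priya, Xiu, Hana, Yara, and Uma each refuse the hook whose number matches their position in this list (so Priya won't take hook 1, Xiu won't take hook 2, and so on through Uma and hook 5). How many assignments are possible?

Let Aᵢ (for 1 ≤ i ≤ 5) be the placements that put person i in their forbidden hook. Any j of these fix j positions, leaving (6−j)! ways to fill the rest, and there are C(5,j) ways to pick which j.
By inclusion–exclusion, the number of valid placements is Σ_{j=0}^{5} (−1)^j C(5,j)·(6−j)!.
Computing: 720 − 600 + 240 − 60 + 10 − 1 = 309.

309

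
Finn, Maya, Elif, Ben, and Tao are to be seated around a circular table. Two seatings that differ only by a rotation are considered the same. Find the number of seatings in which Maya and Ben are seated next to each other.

12

Glue Maya and Ben into a block (2 internal orders). Seating 4 units around a circle gives (3)! arrangements.
So 2 × (3)! = 2 × 6 = 12.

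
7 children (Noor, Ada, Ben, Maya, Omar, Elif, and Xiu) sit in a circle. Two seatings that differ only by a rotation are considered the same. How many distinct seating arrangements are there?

720

Seat Noor anywhere (absorbing the rotational symmetry), then permute the other 6: (6)! = 720.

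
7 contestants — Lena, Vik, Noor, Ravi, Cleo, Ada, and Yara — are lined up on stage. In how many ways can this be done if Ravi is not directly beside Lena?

3600

There are 7! = 5040 arrangements in all. If Ravi and Lena are adjacent, merging them into one block gives 2·(6)! = 1440 arrangements.
Complementary counting: 5040 − 1440 = 3600.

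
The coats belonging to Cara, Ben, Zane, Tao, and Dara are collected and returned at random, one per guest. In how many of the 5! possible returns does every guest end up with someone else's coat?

This is the derangement count D_5: permutations of 5 items with no fixed point.
By inclusion–exclusion this is Σ_{j=0}^{5} (−1)^j C(5,j)·(5−j)!.
Computing: 120 − 120 + 60 − 20 + 5 − 1 = 44.

44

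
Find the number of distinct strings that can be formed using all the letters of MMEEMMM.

The 7 letters of MMEEMMM have repeats: E appearing twice and M appearing 5 times.
So there are 7! / (5!·2!) = 21 distinguishable arrangements.

21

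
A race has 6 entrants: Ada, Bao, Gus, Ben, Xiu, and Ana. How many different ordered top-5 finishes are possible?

720

This is an ordered selection of 5 from 6: P(6,5).
That gives 6 × 5 × 4 × 3 × 2 = 720.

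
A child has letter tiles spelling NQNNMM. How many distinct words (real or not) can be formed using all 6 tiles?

60

The 6 letters of NQNNMM have repeats: M appearing twice and N appearing 3 times.
So there are 6! / (3!·2!) = 60 distinguishable arrangements.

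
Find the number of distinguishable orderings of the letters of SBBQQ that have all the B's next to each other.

Treat the 2 copies of B as a single block. The multiset to arrange is then {BB, Q, Q, S}, 4 items in all.
That gives (4)!/(2!) = 12 arrangements.

12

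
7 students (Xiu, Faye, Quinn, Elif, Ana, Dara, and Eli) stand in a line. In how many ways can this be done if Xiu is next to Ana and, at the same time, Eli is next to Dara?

480

Treat {Xiu,Ana} as one block (2 orders) and {Eli,Dara} as another (2 orders).
That leaves 5 units to arrange: 2 × 2 × 5! = 4 × 120 = 480.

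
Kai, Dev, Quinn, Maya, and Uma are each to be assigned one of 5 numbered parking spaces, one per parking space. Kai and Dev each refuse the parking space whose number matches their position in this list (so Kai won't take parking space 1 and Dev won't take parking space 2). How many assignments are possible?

Let Aᵢ (for i ∈ {1, 2}) be the placements that put person i in their forbidden parking space. Any j of these fix j positions, leaving (5−j)! ways to fill the rest, and there are C(2,j) ways to pick which j.
By inclusion–exclusion, the number of valid placements is Σ_{j=0}^{2} (−1)^j C(2,j)·(5−j)!.
Computing: 120 − 48 + 6 = 78.

78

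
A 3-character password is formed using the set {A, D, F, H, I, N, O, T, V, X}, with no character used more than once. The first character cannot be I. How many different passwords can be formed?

The first character has 10−1 = 9 choices (anything except I).
The remaining 2 characters are filled from the other 9 symbols without repetition: 9 × 8 = 72.
Total: 9 × 72 = 648.

648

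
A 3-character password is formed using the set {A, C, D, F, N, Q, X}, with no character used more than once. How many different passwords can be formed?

210

This is a permutation of 3 out of 7: P(7,3) = 7!/4!.
That product is 7 × 6 × 5 = 210.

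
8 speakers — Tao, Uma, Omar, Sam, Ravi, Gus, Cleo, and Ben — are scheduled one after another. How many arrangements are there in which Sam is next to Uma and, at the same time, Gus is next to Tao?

Treat {Sam,Uma} as one block (2 orders) and {Gus,Tao} as another (2 orders).
That leaves 6 units to arrange: 2 × 2 × 6! = 4 × 720 = 2880.

2880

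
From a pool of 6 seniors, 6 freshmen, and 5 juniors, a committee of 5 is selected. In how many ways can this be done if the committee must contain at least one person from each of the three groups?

4485

Total 5-person selections from all 17: C(17,5) = 6188.
Selections missing a whole group: no seniors → C(11,5) = 462; no freshmen → C(11,5) = 462; no juniors → C(12,5) = 792.
Add back selections omitting two groups (i.e. drawn from a single group): C(6,5) + C(6,5) + C(5,5) = 13.
By inclusion–exclusion: 6188 − 1716 + 13 = 4485.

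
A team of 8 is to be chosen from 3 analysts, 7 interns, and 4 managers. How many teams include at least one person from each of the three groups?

2793

Total 8-person selections from all 14: C(14,8) = 3003.
Subtract selections that omit an entire group: no analysts → C(11,8) = 165; no interns → C(7,8) = 0; no managers → C(10,8) = 45.
Add back selections omitting two groups (i.e. drawn from a single group): C(3,8) + C(7,8) + C(4,8) = 0.
By inclusion–exclusion: 3003 − 210 + 0 = 2793.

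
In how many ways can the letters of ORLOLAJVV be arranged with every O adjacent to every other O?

10080

Treat the 2 copies of O as a single block. The multiset to arrange is then {OO, A, J, L, L, R, V, V}, 8 items in all.
That gives (8)!/(2!·2!) = 10080 arrangements.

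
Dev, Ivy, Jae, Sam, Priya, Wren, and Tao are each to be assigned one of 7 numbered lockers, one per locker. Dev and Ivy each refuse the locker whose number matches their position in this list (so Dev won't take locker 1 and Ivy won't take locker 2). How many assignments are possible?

3720

Let Aᵢ (for i ∈ {1, 2}) be the placements that put person i in their forbidden locker. Any j of these fix j positions, leaving (7−j)! ways to fill the rest, and there are C(2,j) ways to pick which j.
By inclusion–exclusion, the number of valid placements is Σ_{j=0}^{2} (−1)^j C(2,j)·(7−j)!.
Computing: 5040 − 1440 + 120 = 3720.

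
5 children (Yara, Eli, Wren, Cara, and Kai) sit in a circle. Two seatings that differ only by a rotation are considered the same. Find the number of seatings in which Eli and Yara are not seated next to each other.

12

All circular seatings of 5 people number (4)! = 24.
Seatings with Eli beside Yara: treat them as a block with 2 internal orders, giving 2 × (3)! = 12.
Subtracting, 24 − 12 = 12.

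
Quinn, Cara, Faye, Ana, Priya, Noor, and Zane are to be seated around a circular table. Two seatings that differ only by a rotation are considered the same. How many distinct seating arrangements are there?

Around a circle, 7 distinct people have 7!/7 = (6)! = 720 rotationally distinct seatings.

720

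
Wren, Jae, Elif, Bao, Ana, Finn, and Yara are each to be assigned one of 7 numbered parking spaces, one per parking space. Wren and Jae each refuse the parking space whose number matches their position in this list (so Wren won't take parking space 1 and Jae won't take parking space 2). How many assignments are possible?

3720

Let Aᵢ (for i ∈ {1, 2}) be the placements that put person i in their forbidden parking space. Any j of these fix j positions, leaving (7−j)! ways to fill the rest, and there are C(2,j) ways to pick which j.
By inclusion–exclusion, the number of valid placements is Σ_{j=0}^{2} (−1)^j C(2,j)·(7−j)!.
Computing: 5040 − 1440 + 120 = 3720.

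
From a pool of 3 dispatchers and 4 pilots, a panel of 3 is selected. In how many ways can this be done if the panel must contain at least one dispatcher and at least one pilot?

30

Total 3-person selections from all 7: C(7,3) = 35.
Subtract selections that omit an entire group: no dispatchers → C(4,3) = 4; no pilots → C(3,3) = 1.
Both groups omitted at once is impossible, so 35 − 5 = 30.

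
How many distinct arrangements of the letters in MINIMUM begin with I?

Fix I in the first position and arrange the remaining 6 letters.
Those 6 letters have M appearing 3 times, giving (6)!/(3!) = 120.

120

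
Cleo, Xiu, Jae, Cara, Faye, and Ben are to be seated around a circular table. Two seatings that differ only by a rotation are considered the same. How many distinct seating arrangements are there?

Fix one person's seat to break rotational symmetry; the remaining 5 people can be arranged in (5)! = 120 ways.

120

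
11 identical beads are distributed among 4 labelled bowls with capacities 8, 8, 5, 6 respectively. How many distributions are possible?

253

Without the upper bounds there are C(14,3) = 364 ways to split 11 among 4 bowls.
Subtract solutions that violate a single cap (substitute x_i' = x_i − (cap_i+1)): x_1 ≥ 9 gives C(5,3) = 10; x_2 ≥ 9 gives C(5,3) = 10; x_3 ≥ 6 gives C(8,3) = 56; x_4 ≥ 7 gives C(7,3) = 35. Together 111.
No two caps can be exceeded simultaneously, so the pair terms are all 0.
By inclusion–exclusion the count is 364 − 111 + 0 = 253.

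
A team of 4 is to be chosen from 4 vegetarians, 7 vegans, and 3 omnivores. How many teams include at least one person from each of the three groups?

Unrestricted: C(14,4) = 1001 ways to pick any 4 of the 14.
Subtract selections that omit an entire group: no vegetarians → C(10,4) = 210; no vegans → C(7,4) = 35; no omnivores → C(11,4) = 330.
Add back selections omitting two groups (i.e. drawn from a single group): C(4,4) + C(7,4) + C(3,4) = 36.
By inclusion–exclusion: 1001 − 575 + 36 = 462.

462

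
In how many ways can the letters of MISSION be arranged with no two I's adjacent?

900

Total arrangements of MISSION: 7!/(2!·2!) = 1260.
If the two I's are adjacent, glue them into one block, leaving 6 items to arrange: (6)!/(2!) = 360 ways.
Hence 1260 − 360 = 900.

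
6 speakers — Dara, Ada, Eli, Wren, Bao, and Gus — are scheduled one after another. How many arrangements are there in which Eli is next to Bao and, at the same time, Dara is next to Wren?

Treat {Eli,Bao} as one block (2 orders) and {Dara,Wren} as another (2 orders).
That leaves 4 units to arrange: 2 × 2 × 4! = 4 × 24 = 96.

96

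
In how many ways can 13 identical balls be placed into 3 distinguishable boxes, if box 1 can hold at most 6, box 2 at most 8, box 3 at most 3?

14

Without the upper bounds there are C(15,2) = 105 ways to split 13 among 3 boxes.
Subtract solutions that violate a single cap (substitute x_i' = x_i − (cap_i+1)): x_1 ≥ 7 gives C(8,2) = 28; x_2 ≥ 9 gives C(6,2) = 15; x_3 ≥ 4 gives C(11,2) = 55. Together 98.
Add back pairs where two caps are both exceeded: 0 + 6 + 1 = 7.
By inclusion–exclusion the count is 105 − 98 + 7 = 14.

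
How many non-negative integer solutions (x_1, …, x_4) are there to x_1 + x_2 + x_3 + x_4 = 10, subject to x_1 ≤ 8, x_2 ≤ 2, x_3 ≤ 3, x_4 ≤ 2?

Ignoring the caps, the number of non-negative solutions to x_1+…+x_4 = 10 is C(13,3) = 286.
Subtract solutions that violate a single cap (substitute x_i' = x_i − (cap_i+1)): x_1 ≥ 9 gives C(4,3) = 4; x_2 ≥ 3 gives C(10,3) = 120; x_3 ≥ 4 gives C(9,3) = 84; x_4 ≥ 3 gives C(10,3) = 120. Together 328.
Add back pairs where two caps are both exceeded: 0 + 0 + 0 + 20 + 35 + 20 = 75.
Subtract triples: 0 + 0 + 0 + 1 = 1.
By inclusion–exclusion the count is 286 − 328 + 75 − 1 = 32.

32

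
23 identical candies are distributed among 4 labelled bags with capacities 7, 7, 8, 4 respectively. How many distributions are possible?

Without the upper bounds there are C(26,3) = 2600 ways to split 23 among 4 bags.
Subtract solutions that violate a single cap (substitute x_i' = x_i − (cap_i+1)): x_1 ≥ 8 gives C(18,3) = 816; x_2 ≥ 8 gives C(18,3) = 816; x_3 ≥ 9 gives C(17,3) = 680; x_4 ≥ 5 gives C(21,3) = 1330. Together 3642.
Add back pairs where two caps are both exceeded: 120 + 84 + 286 + 84 + 286 + 220 = 1080.
Subtract triples: 0 + 10 + 4 + 4 = 18.
By inclusion–exclusion the count is 2600 − 3642 + 1080 − 18 = 20.

20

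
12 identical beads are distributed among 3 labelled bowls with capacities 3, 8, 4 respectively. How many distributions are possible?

Without the upper bounds there are C(14,2) = 91 ways to split 12 among 3 bowls.
Subtract solutions that violate a single cap (substitute x_i' = x_i − (cap_i+1)): x_1 ≥ 4 gives C(10,2) = 45; x_2 ≥ 9 gives C(5,2) = 10; x_3 ≥ 5 gives C(9,2) = 36. Together 91.
Add back pairs where two caps are both exceeded: 0 + 10 + 0 = 10.
By inclusion–exclusion the count is 91 − 91 + 10 = 10.

10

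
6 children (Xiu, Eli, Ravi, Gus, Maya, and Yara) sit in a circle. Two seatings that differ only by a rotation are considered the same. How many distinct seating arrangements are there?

120

Around a circle, 6 distinct people have 6!/6 = (5)! = 120 rotationally distinct seatings.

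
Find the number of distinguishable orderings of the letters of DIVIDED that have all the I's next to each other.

120

Treat the 2 copies of I as a single block. The multiset to arrange is then {II, D, D, D, E, V}, 6 items in all.
That gives (6)!/(3!) = 120 arrangements.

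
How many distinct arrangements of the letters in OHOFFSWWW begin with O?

3360

Fix O in the first position and arrange the remaining 8 letters.
Those 8 letters have F appearing twice and W appearing 3 times, giving (8)!/(3!·2!) = 3360.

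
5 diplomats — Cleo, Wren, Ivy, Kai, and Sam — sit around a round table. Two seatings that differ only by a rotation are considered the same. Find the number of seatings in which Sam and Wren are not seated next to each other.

Without the restriction there are (4)! = 24 seatings.
Those with Sam next to Wren: fuse the pair into one unit and seat 4 units around a circle — 2·(3)! = 12.
Subtracting, 24 − 12 = 12.

12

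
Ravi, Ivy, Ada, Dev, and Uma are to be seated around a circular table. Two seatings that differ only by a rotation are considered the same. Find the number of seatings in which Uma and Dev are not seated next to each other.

12

Without the restriction there are (4)! = 24 seatings.
Those with Uma next to Dev: fuse the pair into one unit and seat 4 units around a circle — 2·(3)! = 12.
Subtracting, 24 − 12 = 12.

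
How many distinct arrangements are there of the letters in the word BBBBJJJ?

Letter multiplicities in BBBBJJJ: B×4, J×3.
The number of distinct arrangements is 7!/(4!·3!) = 5040/144 = 35.

35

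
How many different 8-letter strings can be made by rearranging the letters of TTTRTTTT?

TTTRTTTT has 8 letters with T appearing 7 times.
The number of distinct arrangements is 8!/(7!) = 40320/5040 = 8.

8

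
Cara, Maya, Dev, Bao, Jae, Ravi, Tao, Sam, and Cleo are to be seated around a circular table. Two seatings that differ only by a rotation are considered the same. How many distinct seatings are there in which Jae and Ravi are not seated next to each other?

30240

Without the restriction there are (8)! = 40320 seatings.
Seatings with Jae beside Ravi: treat them as a block with 2 internal orders, giving 2 × (7)! = 10080.
Subtracting, 40320 − 10080 = 30240.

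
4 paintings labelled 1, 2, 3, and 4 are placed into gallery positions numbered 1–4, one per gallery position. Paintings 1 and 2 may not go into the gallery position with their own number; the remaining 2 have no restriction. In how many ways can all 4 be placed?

14

Let Aᵢ (for i ∈ {1, 2}) be the placements that put painting i in its forbidden gallery position. Any j of these fix j positions, leaving (4−j)! ways to fill the rest, and there are C(2,j) ways to pick which j.
By inclusion–exclusion, the number of valid placements is Σ_{j=0}^{2} (−1)^j C(2,j)·(4−j)!.
Computing: 24 − 12 + 2 = 14.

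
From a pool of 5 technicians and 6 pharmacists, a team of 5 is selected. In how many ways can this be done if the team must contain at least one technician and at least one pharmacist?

455

Total 5-person selections from all 11: C(11,5) = 462.
Subtract selections that omit an entire group: no technicians → C(6,5) = 6; no pharmacists → C(5,5) = 1.
Both groups omitted at once is impossible, so 462 − 7 = 455.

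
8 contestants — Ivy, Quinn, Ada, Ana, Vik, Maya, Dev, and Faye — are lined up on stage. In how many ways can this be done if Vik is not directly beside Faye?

There are 8! = 40320 arrangements in all. If Vik and Faye are adjacent, merging them into one block gives 2·(7)! = 10080 arrangements.
So 40320 − 10080 = 30240 arrangements keep them apart.

30240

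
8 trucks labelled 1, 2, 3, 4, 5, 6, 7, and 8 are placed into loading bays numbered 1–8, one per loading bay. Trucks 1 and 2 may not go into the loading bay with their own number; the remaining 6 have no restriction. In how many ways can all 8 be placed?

Let Aᵢ (for i ∈ {1, 2}) be the placements that put truck i in its forbidden loading bay. Any j of these fix j positions, leaving (8−j)! ways to fill the rest, and there are C(2,j) ways to pick which j.
By inclusion–exclusion, the number of valid placements is Σ_{j=0}^{2} (−1)^j C(2,j)·(8−j)!.
Computing: 40320 − 10080 + 720 = 30960.

30960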